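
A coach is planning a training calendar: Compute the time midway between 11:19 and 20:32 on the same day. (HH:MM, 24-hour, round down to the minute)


Start time: 11:19 = 679 minutes from midnight
End time: 20:32 = 1232 minutes from midnight
Sum: 679 + 1232 = 1911
Midpoint: 1911 / 2 = 955 minutes
Convert: 955 / 60 = 15 hours, 55 minutes
Result: 15:55

15:55


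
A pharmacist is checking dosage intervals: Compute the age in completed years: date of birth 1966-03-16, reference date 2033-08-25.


Birth: 1966-03-16
Reference: 2033-08-25
Year difference: 2033 - 1966 = 67
Has birthday (03-16) occurred by 08-25? Yes
Age in full years: 67

67


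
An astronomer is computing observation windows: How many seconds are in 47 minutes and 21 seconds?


Minutes: 47
Seconds: 21
Convert minutes to seconds: 47 x 60 = 2820
Add remaining seconds: 2820 + 21 = 2841

2841


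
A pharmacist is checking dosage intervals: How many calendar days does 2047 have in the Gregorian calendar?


Year: 2047
Check leap year rules:
Divisible by 4? No
2047 is not a leap year
Days: 365

365


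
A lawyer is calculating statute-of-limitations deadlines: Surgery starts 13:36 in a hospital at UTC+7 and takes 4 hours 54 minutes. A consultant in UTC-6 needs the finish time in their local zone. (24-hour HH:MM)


Start: 13:36 in UTC+7
Step 1 - add duration:
  minutes: 36 + 54 = 90 (carry 1h)
  hours: 13 + 4 + 1 = 18
  end in UTC+7: 18:30
Step 2 - convert UTC+7 -> UTC-6:
  offset difference: -6 - (7) = -13 hours
  18 + (-13) = 5 -> mod 24 = 5
Result: 05:30 in UTC-6

05:30


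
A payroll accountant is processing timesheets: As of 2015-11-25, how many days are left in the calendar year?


Start: November 25, 2015
End: December 31, 2015
Days left in November: 5
December: 31
Sum of remaining months: 31
Total: 5 + 31 = 36

36


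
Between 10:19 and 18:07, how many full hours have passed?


Start: 10:19
End: 18:07
Hour difference: 18 - 10 = 8 hours
Minute difference: 7 - 19 = -12 minutes
Total minutes: 468
Complete hours: 468 / 60 = 7 (remainder 48)

7


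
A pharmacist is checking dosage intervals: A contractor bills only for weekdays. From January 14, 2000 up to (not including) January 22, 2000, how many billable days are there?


Start: 2000-01-14 (Friday)
End (exclusive): 2000-01-22 (Saturday)
Total calendar days: 8
Full weeks: 8 // 7 = 1 -> 5 weekdays
Remaining 1 days starting on Friday:
  Fri(w) -> 1 weekdays
Total business days: 5 + 1 = 6

6


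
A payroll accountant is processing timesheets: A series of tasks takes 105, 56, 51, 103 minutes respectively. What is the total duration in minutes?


Durations: 105, 56, 51, 103
Running sum: 105
+ 56 = 161
+ 51 = 212
+ 103 = 315
Total duration: 315 minutes
That is 5 hours and 15 minutes

315


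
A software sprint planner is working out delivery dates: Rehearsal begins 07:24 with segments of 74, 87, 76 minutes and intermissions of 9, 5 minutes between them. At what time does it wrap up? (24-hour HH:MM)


Start: 07:24 = 444 min from midnight
  after task 1 (74 min): 08:38
  after break (9 min): 08:47
  after task 2 (87 min): 10:14
  after break (5 min): 10:19
  after task 3 (76 min): 11:35
Total elapsed: 251 minutes
End time: 11:35

11:35


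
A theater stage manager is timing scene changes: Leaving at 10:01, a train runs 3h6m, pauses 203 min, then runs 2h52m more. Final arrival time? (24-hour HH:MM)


Depart: 10:01
Leg 1: +186 min -> 13:07
Layover: +203 min -> 16:30
Leg 2: +172 min -> 19:22
Total travel: 561 minutes = 9h 21m
Arrival: 19:22

19:22


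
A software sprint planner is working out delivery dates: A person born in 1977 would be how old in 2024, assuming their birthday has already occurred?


Birth year: 1977
Current year: 2024
Age = current year - birth year
Age = 2024 - 1977 = 47

47


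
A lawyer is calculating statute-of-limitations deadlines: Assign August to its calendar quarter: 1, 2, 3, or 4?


Month: August (month 8)
Q1: January-March (months 1-3)
Q2: April-June (months 4-6)
Q3: July-September (months 7-9)
Q4: October-December (months 10-12)
Month 8 falls in Q3

3


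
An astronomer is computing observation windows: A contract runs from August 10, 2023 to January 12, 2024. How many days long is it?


Start date: 2023-08-10
End date: 2024-01-12
Aug 2023: +22 days
Sep 2023: +30 days
Oct 2023: +31 days
... (3 more months)
Total: 155 days

155


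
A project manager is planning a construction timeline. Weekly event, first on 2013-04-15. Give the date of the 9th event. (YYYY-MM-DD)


First occurrence: 2013-04-15 (occurrence 1)
Each occurrence is 7 days after the previous.
Occurrence 9 is 8 weeks after the first.
8 weeks = 56 days
2013-04-15 + 56 days = 2013-06-10

2013-06-10


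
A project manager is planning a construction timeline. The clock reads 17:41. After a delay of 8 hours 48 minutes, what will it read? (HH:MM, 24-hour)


Start time: 17:41
Adding: 8 hours 48 minutes
Minutes: 41 + 48 = 89
Minute overflow: 89 >= 60, so carry 1 hour, minutes = 29
Hours: 17 + 8 + 1 = 26
Hour wraparound: 26 mod 24 = 2
Result: 02:29

02:29


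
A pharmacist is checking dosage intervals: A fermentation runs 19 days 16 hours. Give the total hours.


Days: 19
Extra hours: 16
Hours per day: 24
Days to hours: 19 x 24 = 456
Total: 456 + 16 = 472

472


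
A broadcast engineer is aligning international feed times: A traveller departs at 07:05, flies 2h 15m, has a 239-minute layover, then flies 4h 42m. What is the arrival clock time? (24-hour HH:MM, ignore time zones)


Depart: 07:05
Leg 1: +135 min -> 09:20
Layover: +239 min -> 13:19
Leg 2: +282 min -> 18:01
Total travel: 656 minutes = 10h 56m
Arrival: 18:01

18:01


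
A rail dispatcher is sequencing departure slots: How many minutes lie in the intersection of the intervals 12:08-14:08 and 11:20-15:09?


Interval A: [728, 848] minutes from midnight
Interval B: [680, 909] minutes from midnight
Overlap start = max(728, 680) = 728
Overlap end = min(848, 909) = 848
Overlap = 848 - 728 = 120 minutes

120


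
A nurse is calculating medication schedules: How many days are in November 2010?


Month: November
Year: 2010
November is a 30-day month
Total: 30 days

30


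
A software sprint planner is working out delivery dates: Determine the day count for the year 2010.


Year: 2010
Check leap year rules:
Divisible by 4? No
2010 is not a leap year
Days: 365

365


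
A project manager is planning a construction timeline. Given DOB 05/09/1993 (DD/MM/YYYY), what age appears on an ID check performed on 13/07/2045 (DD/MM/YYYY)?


Birth: 1993-09-05
Reference: 2045-07-13
Year difference: 2045 - 1993 = 52
Has birthday (09-05) occurred by 07-13? No
Birthday not yet reached this year -> subtract 1
Age in full years: 51

51


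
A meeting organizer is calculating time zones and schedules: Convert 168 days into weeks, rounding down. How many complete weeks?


Total days: 168
Days per week: 7
Division: 168 / 7 = 24 remainder 0
Complete weeks: 24
Remaining days: 0

24


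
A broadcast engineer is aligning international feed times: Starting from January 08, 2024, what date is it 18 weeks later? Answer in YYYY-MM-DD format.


Start: 2024-01-08
Weeks to add: 18
Convert to days: 18 x 7 = 126 days
Add 126 days to 2024-01-08
Result: 2024-05-13

2024-05-13


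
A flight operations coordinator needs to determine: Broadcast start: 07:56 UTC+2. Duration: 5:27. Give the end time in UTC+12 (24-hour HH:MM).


Start: 07:56 in UTC+2
Step 1 - add duration:
  minutes: 56 + 27 = 83 (carry 1h)
  hours: 7 + 5 + 1 = 13
  end in UTC+2: 13:23
Step 2 - convert UTC+2 -> UTC+12:
  offset difference: 12 - (2) = 10 hours
  13 + (10) = 23 -> mod 24 = 23
Result: 23:23 in UTC+12

23:23


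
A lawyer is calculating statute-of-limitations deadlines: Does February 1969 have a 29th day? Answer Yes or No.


Year: 1969
Divisible by 4? 1969 / 4 = 492.25 -> No
Not divisible by 4, so NOT a leap year

No


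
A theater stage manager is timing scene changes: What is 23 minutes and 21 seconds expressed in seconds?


Minutes: 23
Extra seconds: 21
Seconds per minute: 60
Minutes to seconds: 23 x 60 = 1380
Total: 1380 + 21 = 1401

1401


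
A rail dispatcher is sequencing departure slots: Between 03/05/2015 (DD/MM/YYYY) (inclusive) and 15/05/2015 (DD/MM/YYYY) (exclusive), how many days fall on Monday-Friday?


Start: 2015-05-03 (Sunday)
End (exclusive): 2015-05-15 (Friday)
Total calendar days: 12
Full weeks: 12 // 7 = 1 -> 5 weekdays
Remaining 5 days starting on Sunday:
  Sun(-), Mon(w), Tue(w), Wed(w), Thu(w) -> 4 weekdays
Total business days: 5 + 4 = 9

9


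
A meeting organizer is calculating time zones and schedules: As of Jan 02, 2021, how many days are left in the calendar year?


Start: January 02, 2021
End: December 31, 2021
Days left in January: 29
February: 28
March: 31
April: 30
May: 31
... plus remaining months
Sum of remaining months: 334
Total: 29 + 334 = 363

363


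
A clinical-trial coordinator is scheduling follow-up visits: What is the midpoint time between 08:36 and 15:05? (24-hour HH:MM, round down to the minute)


Start time: 08:36 = 516 minutes from midnight
End time: 15:05 = 905 minutes from midnight
Sum: 516 + 905 = 1421
Midpoint: 1421 / 2 = 710 minutes
Convert: 710 / 60 = 11 hours, 50 minutes
Result: 11:50

11:50


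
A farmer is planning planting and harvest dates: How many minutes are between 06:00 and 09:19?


Start time: 06:00 = 360 minutes from midnight
End time: 09:19 = 559 minutes from midnight
Difference: 559 - 360 = 199 minutes
That is 3 hours and 19 minutes

199


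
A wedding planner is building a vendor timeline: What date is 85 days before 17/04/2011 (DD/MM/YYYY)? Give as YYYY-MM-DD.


Start: 2011-04-17
Subtracting 85 days
Days already passed in April: 17
After going back through April: 68 more days to subtract
March 2011: 31 days, 37 remaining
February 2011: 28 days, 9 remaining
January 2011 has 31 days, need 9
Result: 2011-01-22

2011-01-22


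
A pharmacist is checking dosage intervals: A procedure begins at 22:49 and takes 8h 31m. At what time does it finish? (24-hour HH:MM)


Start time: 22:49
Adding: 8 hours 31 minutes
Minutes: 49 + 31 = 80
Minute overflow: 80 >= 60, so carry 1 hour, minutes = 20
Hours: 22 + 8 + 1 = 31
Hour wraparound: 31 mod 24 = 7
Result: 07:20

07:20


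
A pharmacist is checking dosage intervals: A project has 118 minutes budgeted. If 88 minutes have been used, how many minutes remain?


Total budget: 118 minutes
Time used: 88 minutes
Remaining: 118 - 88 = 30 minutes
Percent used: 74.6%
Percent remaining: 25.4%

30


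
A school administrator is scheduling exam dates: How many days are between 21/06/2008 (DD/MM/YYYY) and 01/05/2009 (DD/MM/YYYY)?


Start date: 2008-06-21
End date: 2009-05-01
Jun 2008: +10 days
Jul 2008: +31 days
Aug 2008: +31 days
... (8 more months)
Total: 314 days

314


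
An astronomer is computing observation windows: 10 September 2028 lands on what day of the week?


Date: 2028-09-10
January 1, 2028 is a Saturday
Day of year: 254
Offset from Jan 1: 253 days
253 mod 7 = 1
Result: Sunday

Sunday


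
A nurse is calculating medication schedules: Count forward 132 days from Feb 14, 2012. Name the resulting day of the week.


Start: 2012-02-14 (Tuesday)
Step 1 - find target date: add 132 days
  2012-02-14 + 132 days = 2012-06-25
Step 2 - day of week:
  132 mod 7 = 6
  Tuesday + 6 days -> Monday
Result: Monday (2012-06-25)

Monday


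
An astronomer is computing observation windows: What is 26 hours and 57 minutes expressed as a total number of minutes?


Hours: 26
Minutes: 57
Convert hours to minutes: 26 x 60 = 1560
Add remaining minutes: 1560 + 57 = 1617

1617


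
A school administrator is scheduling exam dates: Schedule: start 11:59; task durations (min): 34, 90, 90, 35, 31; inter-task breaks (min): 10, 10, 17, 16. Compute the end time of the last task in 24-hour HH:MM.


Start: 11:59 = 719 min from midnight
  after task 1 (34 min): 12:33
  after break (10 min): 12:43
  after task 2 (90 min): 14:13
  after break (10 min): 14:23
  after task 3 (90 min): 15:53
  after break (17 min): 16:10
  after task 4 (35 min): 16:45
  after break (16 min): 17:01
  after task 5 (31 min): 17:32
Total elapsed: 333 minutes
End time: 17:32

17:32


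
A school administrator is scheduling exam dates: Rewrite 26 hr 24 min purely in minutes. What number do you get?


Hours: 26
Extra minutes: 24
Minutes per hour: 60
Hours to minutes: 26 x 60 = 1560
Total: 1560 + 24 = 1584

1584


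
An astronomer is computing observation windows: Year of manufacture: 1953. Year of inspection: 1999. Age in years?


Birth year: 1953
Current year: 1999
Age = current year - birth year
Age = 1999 - 1953 = 46

46


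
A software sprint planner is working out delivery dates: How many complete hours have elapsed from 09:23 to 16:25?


Start: 09:23
End: 16:25
Hour difference: 16 - 9 = 7 hours
Minute difference: 25 - 23 = 2 minutes
Total minutes: 422
Complete hours: 422 / 60 = 7 (remainder 2)

7


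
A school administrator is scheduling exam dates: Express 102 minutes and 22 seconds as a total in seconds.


Minutes: 102
Seconds: 22
Convert minutes to seconds: 102 x 60 = 6120
Add remaining seconds: 6120 + 22 = 6142

6142


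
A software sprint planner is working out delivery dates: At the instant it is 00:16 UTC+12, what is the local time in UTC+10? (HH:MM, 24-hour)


Local time: 00:16 at UTC+12 (offset 12h)
Target zone: UTC+10 (offset 10h)
Difference: 10 - (12) = -2 hours
Calculation: 0 + (-2) = -2
Wraparound: (-2) mod 24 = 22
Result: 22:16

22:16


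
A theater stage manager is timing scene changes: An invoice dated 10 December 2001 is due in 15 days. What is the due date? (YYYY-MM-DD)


Start: 2001-12-10
Adding 15 days
Days remaining in December: 21
Result: 2001-12-25

2001-12-25


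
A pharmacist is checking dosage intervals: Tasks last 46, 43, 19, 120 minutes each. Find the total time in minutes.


Durations: 46, 43, 19, 120
Running sum: 46
+ 43 = 89
+ 19 = 108
+ 120 = 228
Total duration: 228 minutes
That is 3 hours and 48 minutes

228


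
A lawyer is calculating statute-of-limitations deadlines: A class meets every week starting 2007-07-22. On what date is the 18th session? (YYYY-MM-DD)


First occurrence: 2007-07-22 (occurrence 1)
Each occurrence is 7 days after the previous.
Occurrence 18 is 17 weeks after the first.
17 weeks = 119 days
2007-07-22 + 119 days = 2007-11-18

2007-11-18


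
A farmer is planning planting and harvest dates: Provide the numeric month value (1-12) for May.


Calendar month order:
4. April
5. May <--
6. June
May is month number 5

5


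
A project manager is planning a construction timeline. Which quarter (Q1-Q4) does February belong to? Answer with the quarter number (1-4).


Month: February (month 2)
Q1: January-March (months 1-3)
Q2: April-June (months 4-6)
Q3: July-September (months 7-9)
Q4: October-December (months 10-12)
Month 2 falls in Q1

1


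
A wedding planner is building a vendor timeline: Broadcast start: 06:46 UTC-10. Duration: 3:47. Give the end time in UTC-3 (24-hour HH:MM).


Start: 06:46 in UTC-10
Step 1 - add duration:
  minutes: 46 + 47 = 93 (carry 1h)
  hours: 6 + 3 + 1 = 10
  end in UTC-10: 10:33
Step 2 - convert UTC-10 -> UTC-3:
  offset difference: -3 - (-10) = 7 hours
  10 + (7) = 17 -> mod 24 = 17
Result: 17:33 in UTC-3

17:33


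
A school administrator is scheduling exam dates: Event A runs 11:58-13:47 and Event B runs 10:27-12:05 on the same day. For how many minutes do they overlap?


Interval A: [718, 827] minutes from midnight
Interval B: [627, 725] minutes from midnight
Overlap start = max(718, 627) = 718
Overlap end = min(827, 725) = 725
Overlap = 725 - 718 = 7 minutes

7


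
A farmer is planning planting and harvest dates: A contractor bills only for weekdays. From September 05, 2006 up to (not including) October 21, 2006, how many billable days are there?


Start: 2006-09-05 (Tuesday)
End (exclusive): 2006-10-21 (Saturday)
Total calendar days: 46
Full weeks: 46 // 7 = 6 -> 30 weekdays
Remaining 4 days starting on Tuesday:
  Tue(w), Wed(w), Thu(w), Fri(w) -> 4 weekdays
Total business days: 30 + 4 = 34

34


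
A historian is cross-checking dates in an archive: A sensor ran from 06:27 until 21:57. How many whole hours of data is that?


Start: 06:27
End: 21:57
Hour difference: 21 - 6 = 15 hours
Minute difference: 57 - 27 = 30 minutes
Total minutes: 930
Complete hours: 930 / 60 = 15 (remainder 30)

15


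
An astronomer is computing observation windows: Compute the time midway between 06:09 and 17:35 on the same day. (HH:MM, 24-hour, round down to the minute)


Start time: 06:09 = 369 minutes from midnight
End time: 17:35 = 1055 minutes from midnight
Sum: 369 + 1055 = 1424
Midpoint: 1424 / 2 = 712 minutes
Convert: 712 / 60 = 11 hours, 52 minutes
Result: 11:52

11:52


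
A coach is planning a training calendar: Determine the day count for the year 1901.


Year: 1901
Check leap year rules:
Divisible by 4? No
1901 is not a leap year
Days: 365

365


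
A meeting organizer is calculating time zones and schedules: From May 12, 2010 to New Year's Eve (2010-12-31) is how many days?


Start: May 12, 2010
End: December 31, 2010
Days left in May: 19
June: 30
July: 31
August: 31
September: 30
... plus remaining months
Sum of remaining months: 214
Total: 19 + 214 = 233

233


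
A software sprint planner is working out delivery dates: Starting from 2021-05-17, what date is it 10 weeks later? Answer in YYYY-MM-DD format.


Start: 2021-05-17
Weeks to add: 10
Convert to days: 10 x 7 = 70 days
Add 70 days to 2021-05-17
Result: 2021-07-26

2021-07-26


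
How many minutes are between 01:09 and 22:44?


Start time: 01:09 = 69 minutes from midnight
End time: 22:44 = 1364 minutes from midnight
Difference: 1364 - 69 = 1295 minutes
That is 21 hours and 35 minutes

1295


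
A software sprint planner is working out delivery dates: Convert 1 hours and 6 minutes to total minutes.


Hours: 1
Minutes: 6
Convert hours to minutes: 1 x 60 = 60
Add remaining minutes: 60 + 6 = 66

66


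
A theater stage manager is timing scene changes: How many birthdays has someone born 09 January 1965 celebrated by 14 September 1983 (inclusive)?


Birth: 1965-01-09
Reference: 1983-09-14
Year difference: 1983 - 1965 = 18
Has birthday (01-09) occurred by 09-14? Yes
Age in full years: 18

18


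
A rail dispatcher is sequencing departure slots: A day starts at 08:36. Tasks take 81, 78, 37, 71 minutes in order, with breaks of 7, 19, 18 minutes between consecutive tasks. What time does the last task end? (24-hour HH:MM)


Start: 08:36 = 516 min from midnight
  after task 1 (81 min): 09:57
  after break (7 min): 10:04
  after task 2 (78 min): 11:22
  after break (19 min): 11:41
  after task 3 (37 min): 12:18
  after break (18 min): 12:36
  after task 4 (71 min): 13:47
Total elapsed: 311 minutes
End time: 13:47

13:47


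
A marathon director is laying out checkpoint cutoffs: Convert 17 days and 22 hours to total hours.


Days: 17
Extra hours: 22
Hours per day: 24
Days to hours: 17 x 24 = 408
Total: 408 + 22 = 430

430


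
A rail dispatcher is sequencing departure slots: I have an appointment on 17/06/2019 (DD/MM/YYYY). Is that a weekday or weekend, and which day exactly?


Date: 2019-06-17
January 1, 2019 is a Tuesday
Day of year: 168
Offset from Jan 1: 167 days
167 mod 7 = 6
Result: Monday

Monday


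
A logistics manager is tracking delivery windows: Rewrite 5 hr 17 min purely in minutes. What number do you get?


Hours: 5
Extra minutes: 17
Minutes per hour: 60
Hours to minutes: 5 x 60 = 300
Total: 300 + 17 = 317

317


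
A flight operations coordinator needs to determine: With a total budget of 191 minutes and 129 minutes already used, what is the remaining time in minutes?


Total budget: 191 minutes
Time used: 129 minutes
Remaining: 191 - 129 = 62 minutes
Percent used: 67.5%
Percent remaining: 32.5%

62


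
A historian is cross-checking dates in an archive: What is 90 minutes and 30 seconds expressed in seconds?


Minutes: 90
Extra seconds: 30
Seconds per minute: 60
Minutes to seconds: 90 x 60 = 5400
Total: 5400 + 30 = 5430

5430


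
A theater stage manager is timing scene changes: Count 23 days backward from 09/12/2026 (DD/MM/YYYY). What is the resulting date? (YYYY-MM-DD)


Start: 2026-12-09
Subtracting 23 days
Days already passed in December: 9
After going back through December: 14 more days to subtract
November 2026 has 30 days, need 14
Result: 2026-11-16

2026-11-16


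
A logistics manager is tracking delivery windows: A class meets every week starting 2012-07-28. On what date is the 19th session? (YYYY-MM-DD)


First occurrence: 2012-07-28 (occurrence 1)
Each occurrence is 7 days after the previous.
Occurrence 19 is 18 weeks after the first.
18 weeks = 126 days
2012-07-28 + 126 days = 2012-12-01

2012-12-01


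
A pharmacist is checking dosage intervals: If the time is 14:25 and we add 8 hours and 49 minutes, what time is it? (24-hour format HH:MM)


Start time: 14:25
Adding: 8 hours 49 minutes
Minutes: 25 + 49 = 74
Minute overflow: 74 >= 60, so carry 1 hour, minutes = 14
Hours: 14 + 8 + 1 = 23
Result: 23:14

23:14


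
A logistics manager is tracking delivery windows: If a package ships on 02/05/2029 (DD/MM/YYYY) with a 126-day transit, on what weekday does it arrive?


Start: 2029-05-02 (Wednesday)
Step 1 - find target date: add 126 days
  2029-05-02 + 126 days = 2029-09-05
Step 2 - day of week:
  126 mod 7 = 0
  Wednesday + 0 days -> Wednesday
Result: Wednesday (2029-09-05)

Wednesday


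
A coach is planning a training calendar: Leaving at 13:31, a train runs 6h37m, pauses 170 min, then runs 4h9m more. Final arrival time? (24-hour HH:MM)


Depart: 13:31
Leg 1: +397 min -> 20:08
Layover: +170 min -> 22:58
Leg 2: +249 min -> 03:07
Total travel: 816 minutes = 13h 36m
Arrival: 03:07

03:07


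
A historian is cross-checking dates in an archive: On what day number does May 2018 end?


Month: May
Year: 2018
May is a 31-day month
Total: 31 days

31


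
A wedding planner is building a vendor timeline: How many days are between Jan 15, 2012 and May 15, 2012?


Start date: 2012-01-15
End date: 2012-05-15
Jan 2012: +17 days
Feb 2012: +29 days
Mar 2012: +31 days
Apr 2012: +30 days
May 2012: +14 days
Total: 121 days

121


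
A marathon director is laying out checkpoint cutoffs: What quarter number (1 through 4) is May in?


Month: May (month 5)
Q1: January-March (months 1-3)
Q2: April-June (months 4-6)
Q3: July-September (months 7-9)
Q4: October-December (months 10-12)
Month 5 falls in Q2

2


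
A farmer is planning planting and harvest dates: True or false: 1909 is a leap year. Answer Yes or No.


Year: 1909
Divisible by 4? 1909 / 4 = 477.25 -> No
Not divisible by 4, so NOT a leap year

No


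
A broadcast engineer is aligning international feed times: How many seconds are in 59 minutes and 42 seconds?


Minutes: 59
Seconds: 42
Convert minutes to seconds: 59 x 60 = 3540
Add remaining seconds: 3540 + 42 = 3582

3582


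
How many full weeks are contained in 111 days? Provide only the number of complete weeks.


Total days: 111
Days per week: 7
Division: 111 / 7 = 15 remainder 6
Complete weeks: 15
Remaining days: 6

15


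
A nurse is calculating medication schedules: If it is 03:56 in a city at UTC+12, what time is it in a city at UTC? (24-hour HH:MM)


Local time: 03:56 at UTC+12 (offset 12h)
Target zone: UTC (offset 0h)
Difference: 0 - (12) = -12 hours
Calculation: 3 + (-12) = -9
Wraparound: (-9) mod 24 = 15
Result: 15:56

15:56


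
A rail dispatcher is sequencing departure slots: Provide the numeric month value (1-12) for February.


Calendar month order:
1. January
2. February <--
3. March
February is month number 2

2


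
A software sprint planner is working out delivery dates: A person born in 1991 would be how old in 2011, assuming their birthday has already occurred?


Birth year: 1991
Current year: 2011
Age = current year - birth year
Age = 2011 - 1991 = 20

20


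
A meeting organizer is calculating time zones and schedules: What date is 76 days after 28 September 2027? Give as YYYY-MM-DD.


Start: 2027-09-28
Adding 76 days
Days remaining in September: 2
After September: 74 days still to add
October 2027: 31 days, 43 remaining
November 2027: 30 days, 13 remaining
December 2027 has 31 days, need 13
Result: 2027-12-13

2027-12-13


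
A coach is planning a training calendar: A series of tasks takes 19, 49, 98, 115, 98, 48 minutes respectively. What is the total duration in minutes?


Durations: 19, 49, 98, 115, 98, 48
Running sum: 19
+ 49 = 68
+ 98 = 166
+ 115 = 281
+ 98 = 379
+ 48 = 427
Total duration: 427 minutes
That is 7 hours and 7 minutes

427


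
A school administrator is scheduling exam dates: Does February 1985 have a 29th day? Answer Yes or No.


Year: 1985
Divisible by 4? 1985 / 4 = 496.25 -> No
Not divisible by 4, so NOT a leap year

No


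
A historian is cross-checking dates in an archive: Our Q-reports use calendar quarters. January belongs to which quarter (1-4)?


Month: January (month 1)
Q1: January-March (months 1-3)
Q2: April-June (months 4-6)
Q3: July-September (months 7-9)
Q4: October-December (months 10-12)
Month 1 falls in Q1

1


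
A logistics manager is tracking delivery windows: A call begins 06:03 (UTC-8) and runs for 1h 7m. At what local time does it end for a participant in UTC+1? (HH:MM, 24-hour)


Start: 06:03 in UTC-8
Step 1 - add duration:
  minutes: 3 + 7 = 10
  hours: 6 + 1 + 0 = 7
  end in UTC-8: 07:10
Step 2 - convert UTC-8 -> UTC+1:
  offset difference: 1 - (-8) = 9 hours
  7 + (9) = 16 -> mod 24 = 16
Result: 16:10 in UTC+1

16:10


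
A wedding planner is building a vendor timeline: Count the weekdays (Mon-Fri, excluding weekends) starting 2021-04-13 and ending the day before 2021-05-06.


Start: 2021-04-13 (Tuesday)
End (exclusive): 2021-05-06 (Thursday)
Total calendar days: 23
Full weeks: 23 // 7 = 3 -> 15 weekdays
Remaining 2 days starting on Tuesday:
  Tue(w), Wed(w) -> 2 weekdays
Total business days: 15 + 2 = 17

17


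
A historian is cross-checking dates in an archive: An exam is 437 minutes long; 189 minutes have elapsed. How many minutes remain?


Total budget: 437 minutes
Time used: 189 minutes
Remaining: 437 - 189 = 248 minutes
Percent used: 43.2%
Percent remaining: 56.8%

248


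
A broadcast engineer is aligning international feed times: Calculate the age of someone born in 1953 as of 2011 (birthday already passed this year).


Birth year: 1953
Current year: 2011
Age = current year - birth year
Age = 2011 - 1953 = 58

58


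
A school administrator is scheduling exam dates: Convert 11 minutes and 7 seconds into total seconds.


Minutes: 11
Seconds: 7
Convert minutes to seconds: 11 x 60 = 660
Add remaining seconds: 660 + 7 = 667

667


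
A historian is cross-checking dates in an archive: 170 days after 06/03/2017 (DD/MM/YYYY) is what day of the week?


Start: 2017-03-06 (Monday)
Step 1 - find target date: add 170 days
  2017-03-06 + 170 days = 2017-08-23
Step 2 - day of week:
  170 mod 7 = 2
  Monday + 2 days -> Wednesday
Result: Wednesday (2017-08-23)

Wednesday


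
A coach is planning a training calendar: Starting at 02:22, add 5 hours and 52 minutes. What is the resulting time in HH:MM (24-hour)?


Start time: 02:22
Adding: 5 hours 52 minutes
Minutes: 22 + 52 = 74
Minute overflow: 74 >= 60, so carry 1 hour, minutes = 14
Hours: 2 + 5 + 1 = 8
Result: 08:14

08:14


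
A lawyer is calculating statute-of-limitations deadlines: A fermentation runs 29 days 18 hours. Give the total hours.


Days: 29
Extra hours: 18
Hours per day: 24
Days to hours: 29 x 24 = 696
Total: 696 + 18 = 714

714


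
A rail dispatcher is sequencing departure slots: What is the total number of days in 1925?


Year: 1925
Check leap year rules:
Divisible by 4? No
1925 is not a leap year
Days: 365

365


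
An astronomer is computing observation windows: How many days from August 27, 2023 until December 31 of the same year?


Start: August 27, 2023
End: December 31, 2023
Days left in August: 4
September: 30
October: 31
November: 30
December: 31
Sum of remaining months: 122
Total: 4 + 122 = 126

126


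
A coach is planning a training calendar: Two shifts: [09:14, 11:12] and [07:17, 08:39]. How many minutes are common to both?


Interval A: [554, 672] minutes from midnight
Interval B: [437, 519] minutes from midnight
Overlap start = max(554, 437) = 554
Overlap end = min(672, 519) = 519
End <= start, so the intervals do not overlap: 0 minutes

0


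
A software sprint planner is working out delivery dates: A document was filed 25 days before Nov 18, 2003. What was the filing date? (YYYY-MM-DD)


Start: 2003-11-18
Subtracting 25 days
Days already passed in November: 18
After going back through November: 7 more days to subtract
October 2003 has 31 days, need 7
Result: 2003-10-24

2003-10-24


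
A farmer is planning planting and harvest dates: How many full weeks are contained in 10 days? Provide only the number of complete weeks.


Total days: 10
Days per week: 7
Division: 10 / 7 = 1 remainder 3
Complete weeks: 1
Remaining days: 3

1


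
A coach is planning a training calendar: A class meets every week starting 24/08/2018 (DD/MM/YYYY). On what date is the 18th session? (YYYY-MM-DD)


First occurrence: 2018-08-24 (occurrence 1)
Each occurrence is 7 days after the previous.
Occurrence 18 is 17 weeks after the first.
17 weeks = 119 days
2018-08-24 + 119 days = 2018-12-21

2018-12-21


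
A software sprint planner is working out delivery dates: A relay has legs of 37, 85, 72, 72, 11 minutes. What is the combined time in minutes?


Durations: 37, 85, 72, 72, 11
Running sum: 37
+ 85 = 122
+ 72 = 194
+ 72 = 266
+ 11 = 277
Total duration: 277 minutes
That is 4 hours and 37 minutes

277


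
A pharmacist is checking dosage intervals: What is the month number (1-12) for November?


Calendar month order:
10. October
11. November <--
12. December
November is month number 11

11


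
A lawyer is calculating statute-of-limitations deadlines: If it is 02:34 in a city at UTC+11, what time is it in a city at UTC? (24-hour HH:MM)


Local time: 02:34 at UTC+11 (offset 11h)
Target zone: UTC (offset 0h)
Difference: 0 - (11) = -11 hours
Calculation: 2 + (-11) = -9
Wraparound: (-9) mod 24 = 15
Result: 15:34

15:34


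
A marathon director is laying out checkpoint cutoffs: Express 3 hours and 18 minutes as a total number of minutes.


Hours: 3
Extra minutes: 18
Minutes per hour: 60
Hours to minutes: 3 x 60 = 180
Total: 180 + 18 = 198

198


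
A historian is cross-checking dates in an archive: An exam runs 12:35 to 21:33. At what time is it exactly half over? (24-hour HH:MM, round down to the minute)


Start time: 12:35 = 755 minutes from midnight
End time: 21:33 = 1293 minutes from midnight
Sum: 755 + 1293 = 2048
Midpoint: 2048 / 2 = 1024 minutes
Convert: 1024 / 60 = 17 hours, 4 minutes
Result: 17:04

17:04


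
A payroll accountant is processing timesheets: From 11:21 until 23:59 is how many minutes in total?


Start time: 11:21 = 681 minutes from midnight
End time: 23:59 = 1439 minutes from midnight
Difference: 1439 - 681 = 758 minutes
That is 12 hours and 38 minutes

758


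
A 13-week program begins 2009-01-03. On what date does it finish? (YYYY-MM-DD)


Start: 2009-01-03
Weeks to add: 13
Convert to days: 13 x 7 = 91 days
Add 91 days to 2009-01-03
Result: 2009-04-04

2009-04-04


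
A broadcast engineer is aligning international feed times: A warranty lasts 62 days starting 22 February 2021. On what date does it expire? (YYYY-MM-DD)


Start: 2021-02-22
Adding 62 days
Days remaining in February: 6
After February: 56 days still to add
March 2021: 31 days, 25 remaining
April 2021 has 30 days, need 25
Result: 2021-04-25

2021-04-25


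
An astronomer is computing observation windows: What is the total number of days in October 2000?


Month: October
Year: 2000
October is a 31-day month
Total: 31 days

31


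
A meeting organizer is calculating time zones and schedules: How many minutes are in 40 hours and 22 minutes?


Hours: 40
Minutes: 22
Convert hours to minutes: 40 x 60 = 2400
Add remaining minutes: 2400 + 22 = 2422

2422


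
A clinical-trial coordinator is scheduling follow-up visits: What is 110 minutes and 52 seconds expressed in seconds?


Minutes: 110
Extra seconds: 52
Seconds per minute: 60
Minutes to seconds: 110 x 60 = 6600
Total: 6600 + 52 = 6652

6652


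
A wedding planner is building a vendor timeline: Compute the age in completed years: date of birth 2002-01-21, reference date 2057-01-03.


Birth: 2002-01-21
Reference: 2057-01-03
Year difference: 2057 - 2002 = 55
Has birthday (01-21) occurred by 01-03? No
Birthday not yet reached this year -> subtract 1
Age in full years: 54

54


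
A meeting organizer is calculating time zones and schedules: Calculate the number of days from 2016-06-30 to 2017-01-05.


Start date: 2016-06-30
End date: 2017-01-05
Jun 2016: +1 days
Jul 2016: +31 days
Aug 2016: +31 days
... (5 more months)
Total: 189 days

189


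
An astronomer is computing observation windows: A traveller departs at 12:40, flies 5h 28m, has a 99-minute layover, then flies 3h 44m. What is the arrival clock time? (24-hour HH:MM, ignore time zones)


Depart: 12:40
Leg 1: +328 min -> 18:08
Layover: +99 min -> 19:47
Leg 2: +224 min -> 23:31
Total travel: 651 minutes = 10h 51m
Arrival: 23:31

23:31


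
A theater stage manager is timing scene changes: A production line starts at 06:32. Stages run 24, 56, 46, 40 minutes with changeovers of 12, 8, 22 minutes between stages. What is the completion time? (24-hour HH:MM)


Start: 06:32 = 392 min from midnight
  after task 1 (24 min): 06:56
  after break (12 min): 07:08
  after task 2 (56 min): 08:04
  after break (8 min): 08:12
  after task 3 (46 min): 08:58
  after break (22 min): 09:20
  after task 4 (40 min): 10:00
Total elapsed: 208 minutes
End time: 10:00

10:00


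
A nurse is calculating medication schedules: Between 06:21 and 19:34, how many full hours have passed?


Start: 06:21
End: 19:34
Hour difference: 19 - 6 = 13 hours
Minute difference: 34 - 21 = 13 minutes
Total minutes: 793
Complete hours: 793 / 60 = 13 (remainder 13)

13


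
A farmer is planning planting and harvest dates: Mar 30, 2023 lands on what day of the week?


Date: 2023-03-30
January 1, 2023 is a Sunday
Day of year: 89
Offset from Jan 1: 88 days
88 mod 7 = 4
Result: Thursday

Thursday


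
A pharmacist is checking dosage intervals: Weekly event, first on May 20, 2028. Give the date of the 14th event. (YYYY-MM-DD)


First occurrence: 2028-05-20 (occurrence 1)
Each occurrence is 7 days after the previous.
Occurrence 14 is 13 weeks after the first.
13 weeks = 91 days
2028-05-20 + 91 days = 2028-08-19

2028-08-19


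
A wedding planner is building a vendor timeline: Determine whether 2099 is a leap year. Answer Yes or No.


Year: 2099
Divisible by 4? 2099 / 4 = 524.75 -> No
Not divisible by 4, so NOT a leap year

No


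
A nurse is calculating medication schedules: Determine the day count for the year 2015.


Year: 2015
Check leap year rules:
Divisible by 4? No
2015 is not a leap year
Days: 365

365


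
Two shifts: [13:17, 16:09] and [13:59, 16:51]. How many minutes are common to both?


Interval A: [797, 969] minutes from midnight
Interval B: [839, 1011] minutes from midnight
Overlap start = max(797, 839) = 839
Overlap end = min(969, 1011) = 969
Overlap = 969 - 839 = 130 minutes

130


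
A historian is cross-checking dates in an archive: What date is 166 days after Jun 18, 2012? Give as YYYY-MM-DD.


Start: 2012-06-18
Adding 166 days
Days remaining in June: 12
After June: 154 days still to add
July 2012: 31 days, 123 remaining
August 2012: 31 days, 92 remaining
September 2012: 30 days, 62 remaining
October 2012: 31 days, 31 remaining
Result: 2012-12-01

2012-12-01


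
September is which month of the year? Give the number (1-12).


Calendar month order:
8. August
9. September <--
10. October
September is month number 9

9


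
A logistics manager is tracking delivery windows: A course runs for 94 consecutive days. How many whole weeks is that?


Total days: 94
Days per week: 7
Division: 94 / 7 = 13 remainder 3
Complete weeks: 13
Remaining days: 3

13


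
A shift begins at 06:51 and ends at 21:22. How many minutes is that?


Start time: 06:51 = 411 minutes from midnight
End time: 21:22 = 1282 minutes from midnight
Difference: 1282 - 411 = 871 minutes
That is 14 hours and 31 minutes

871


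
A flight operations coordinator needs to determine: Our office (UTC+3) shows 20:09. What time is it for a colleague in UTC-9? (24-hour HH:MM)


Local time: 20:09 at UTC+3 (offset 3h)
Target zone: UTC-9 (offset -9h)
Difference: -9 - (3) = -12 hours
Calculation: 20 + (-12) = 8
Result: 08:09

08:09


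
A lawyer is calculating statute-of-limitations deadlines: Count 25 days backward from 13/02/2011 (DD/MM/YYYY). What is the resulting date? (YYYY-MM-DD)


Start: 2011-02-13
Subtracting 25 days
Days already passed in February: 13
After going back through February: 12 more days to subtract
January 2011 has 31 days, need 12
Result: 2011-01-19

2011-01-19


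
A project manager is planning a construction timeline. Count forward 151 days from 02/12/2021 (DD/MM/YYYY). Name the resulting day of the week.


Start: 2021-12-02 (Thursday)
Step 1 - find target date: add 151 days
  2021-12-02 + 151 days = 2022-05-02
Step 2 - day of week:
  151 mod 7 = 4
  Thursday + 4 days -> Monday
Result: Monday (2022-05-02)

Monday


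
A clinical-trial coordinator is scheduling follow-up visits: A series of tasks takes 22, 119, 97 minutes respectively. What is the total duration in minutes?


Durations: 22, 119, 97
Running sum: 22
+ 119 = 141
+ 97 = 238
Total duration: 238 minutes
That is 3 hours and 58 minutes

238


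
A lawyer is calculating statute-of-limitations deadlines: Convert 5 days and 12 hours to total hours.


Days: 5
Extra hours: 12
Hours per day: 24
Days to hours: 5 x 24 = 120
Total: 120 + 12 = 132

132


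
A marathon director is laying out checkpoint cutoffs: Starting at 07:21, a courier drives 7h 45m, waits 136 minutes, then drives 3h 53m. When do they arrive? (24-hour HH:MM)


Depart: 07:21
Leg 1: +465 min -> 15:06
Layover: +136 min -> 17:22
Leg 2: +233 min -> 21:15
Total travel: 834 minutes = 13h 54m
Arrival: 21:15

21:15


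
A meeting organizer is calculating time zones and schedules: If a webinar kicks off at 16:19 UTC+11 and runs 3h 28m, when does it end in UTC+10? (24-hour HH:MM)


Start: 16:19 in UTC+11
Step 1 - add duration:
  minutes: 19 + 28 = 47
  hours: 16 + 3 + 0 = 19
  end in UTC+11: 19:47
Step 2 - convert UTC+11 -> UTC+10:
  offset difference: 10 - (11) = -1 hours
  19 + (-1) = 18 -> mod 24 = 18
Result: 18:47 in UTC+10

18:47


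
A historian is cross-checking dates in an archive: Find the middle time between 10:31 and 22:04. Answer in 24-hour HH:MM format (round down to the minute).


Start time: 10:31 = 631 minutes from midnight
End time: 22:04 = 1324 minutes from midnight
Sum: 631 + 1324 = 1955
Midpoint: 1955 / 2 = 977 minutes
Convert: 977 / 60 = 16 hours, 17 minutes
Result: 16:17

16:17


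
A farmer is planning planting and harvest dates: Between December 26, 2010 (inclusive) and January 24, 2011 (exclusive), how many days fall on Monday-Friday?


Start: 2010-12-26 (Sunday)
End (exclusive): 2011-01-24 (Monday)
Total calendar days: 29
Full weeks: 29 // 7 = 4 -> 20 weekdays
Remaining 1 days starting on Sunday:
  Sun(-) -> 0 weekdays
Total business days: 20 + 0 = 20

20


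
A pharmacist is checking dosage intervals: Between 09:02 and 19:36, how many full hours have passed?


Start: 09:02
End: 19:36
Hour difference: 19 - 9 = 10 hours
Minute difference: 36 - 2 = 34 minutes
Total minutes: 634
Complete hours: 634 / 60 = 10 (remainder 34)

10
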